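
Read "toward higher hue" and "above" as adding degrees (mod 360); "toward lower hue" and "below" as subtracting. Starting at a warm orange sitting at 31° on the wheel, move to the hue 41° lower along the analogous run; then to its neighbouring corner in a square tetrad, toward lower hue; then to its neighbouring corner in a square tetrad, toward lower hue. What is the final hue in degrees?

−41° (analog 41° ↓): 31 − 41 = -10 → -10 + 360 = 350°
−90° (square ↓): 350 − 90 = 260°
−90° (square ↓): 260 − 90 = 170°

170°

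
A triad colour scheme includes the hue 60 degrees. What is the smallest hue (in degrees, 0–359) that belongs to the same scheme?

60°

A triad places three hues 120° apart.
The full set through 60° is {60°, 180°, 300°}.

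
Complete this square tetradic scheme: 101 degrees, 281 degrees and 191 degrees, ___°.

11°

A square tetradic scheme places four hues every 90°.
The full set through 101° is {11°, 101°, 191°, 281°}.
Given {101°, 191°, 281°}, the missing hue is 11°.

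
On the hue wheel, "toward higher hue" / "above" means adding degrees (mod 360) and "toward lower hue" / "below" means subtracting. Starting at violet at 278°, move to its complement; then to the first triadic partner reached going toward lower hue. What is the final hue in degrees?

278 + 180 = 458 → 458 − 360 = 98°   (complement)
98 − 120 = -22 → -22 + 360 = 338°   (triadic ↓)

338°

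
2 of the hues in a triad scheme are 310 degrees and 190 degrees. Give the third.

A triad places three hues 120° apart.
The full set through 190° is {70°, 190°, 310°}.
Given {190°, 310°}, the missing hue is 70°.

70°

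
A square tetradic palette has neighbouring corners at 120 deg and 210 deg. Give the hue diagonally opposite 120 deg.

A square tetradic scheme places four hues 90° apart; opposite corners are 180° apart.
120 + 180 = 300°

300°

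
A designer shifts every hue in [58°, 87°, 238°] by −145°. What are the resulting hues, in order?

58 − 145 = -87 → -87 + 360 = 273°
87 − 145 = -58 → -58 + 360 = 302°
238 − 145 = 93°

273°, 302°, 93°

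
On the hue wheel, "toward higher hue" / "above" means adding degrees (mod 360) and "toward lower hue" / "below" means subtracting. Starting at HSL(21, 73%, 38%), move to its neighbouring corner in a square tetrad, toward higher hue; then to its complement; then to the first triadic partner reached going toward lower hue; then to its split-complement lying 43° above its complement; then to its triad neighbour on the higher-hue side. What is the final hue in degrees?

154°

+90° (square ↑): 21 + 90 = 111°
+180° (complement): 111 + 180 = 291°
−120° (triadic ↓): 291 − 120 = 171°
+223° (split-comp 43° ↑): 171 + 223 = 394 → 394 − 360 = 34°
+120° (triadic ↑): 34 + 120 = 154°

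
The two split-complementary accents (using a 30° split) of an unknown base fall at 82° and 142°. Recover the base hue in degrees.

292°

The accents sit 30° either side of the complement, so the complement is their short-arc midpoint on the wheel.
Short-arc midpoint of 82° and 142°: 112°.
Base is 180° from the complement: 112 − 180 = -68 → -68 + 360 = 292°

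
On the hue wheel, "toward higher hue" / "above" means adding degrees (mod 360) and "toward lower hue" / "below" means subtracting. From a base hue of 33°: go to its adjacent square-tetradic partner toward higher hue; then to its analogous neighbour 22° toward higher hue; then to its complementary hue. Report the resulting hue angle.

+90° (square ↑): 33 + 90 = 123°
+22° (analog 22° ↑): 123 + 22 = 145°
+180° (complement): 145 + 180 = 325°

325°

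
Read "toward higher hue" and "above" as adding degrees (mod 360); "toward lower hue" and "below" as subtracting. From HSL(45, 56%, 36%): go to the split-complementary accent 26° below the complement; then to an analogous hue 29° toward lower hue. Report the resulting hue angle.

170°

+154° (split-comp 26° ↓): 45 + 154 = 199°
−29° (analog 29° ↓): 199 − 29 = 170°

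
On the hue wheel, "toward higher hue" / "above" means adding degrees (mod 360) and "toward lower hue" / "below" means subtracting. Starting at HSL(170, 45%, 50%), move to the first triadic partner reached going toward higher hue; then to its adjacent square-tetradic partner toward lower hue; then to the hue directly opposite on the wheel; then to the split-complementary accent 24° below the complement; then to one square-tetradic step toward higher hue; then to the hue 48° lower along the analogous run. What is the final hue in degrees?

218°

+120° (triadic ↑): 170 + 120 = 290°
−90° (square ↓): 290 − 90 = 200°
+180° (complement): 200 + 180 = 380 → 380 − 360 = 20°
+156° (split-comp 24° ↓): 20 + 156 = 176°
+90° (square ↑): 176 + 90 = 266°
−48° (analog 48° ↓): 266 − 48 = 218°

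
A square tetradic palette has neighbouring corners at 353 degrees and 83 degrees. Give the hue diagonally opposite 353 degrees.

A square tetradic scheme places four hues 90° apart; opposite corners are 180° apart.
353 + 180 = 533 → 533 − 360 = 173°

173°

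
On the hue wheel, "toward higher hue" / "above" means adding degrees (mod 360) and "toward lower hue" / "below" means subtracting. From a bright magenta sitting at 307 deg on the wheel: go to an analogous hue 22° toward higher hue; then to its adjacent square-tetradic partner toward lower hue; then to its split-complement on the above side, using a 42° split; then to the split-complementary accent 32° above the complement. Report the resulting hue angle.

analog 22° ↑ +22°: 307 + 22 = 329°
square ↓ −90°: 329 − 90 = 239°
split-comp 42° ↑ +222°: 239 + 222 = 461 → 461 − 360 = 101°
split-comp 32° ↑ +212°: 101 + 212 = 313°

313°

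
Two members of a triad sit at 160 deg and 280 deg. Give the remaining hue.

40°

A triad spaces three hues 120° apart.
The full set is {40°, 160°, 280°}.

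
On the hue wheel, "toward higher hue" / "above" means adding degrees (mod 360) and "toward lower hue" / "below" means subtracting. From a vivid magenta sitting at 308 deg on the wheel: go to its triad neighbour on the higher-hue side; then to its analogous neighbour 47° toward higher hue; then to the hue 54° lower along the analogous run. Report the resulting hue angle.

308 + 120 = 428 → 428 − 360 = 68°   (triadic ↑)
68 + 47 = 115°   (analog 47° ↑)
115 − 54 = 61°   (analog 54° ↓)

61°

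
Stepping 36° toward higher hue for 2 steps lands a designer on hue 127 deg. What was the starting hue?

55°

2 steps of 36° (toward higher hue) give a net shift of +72°.
Start = end − shift: 127 − 72 = 55°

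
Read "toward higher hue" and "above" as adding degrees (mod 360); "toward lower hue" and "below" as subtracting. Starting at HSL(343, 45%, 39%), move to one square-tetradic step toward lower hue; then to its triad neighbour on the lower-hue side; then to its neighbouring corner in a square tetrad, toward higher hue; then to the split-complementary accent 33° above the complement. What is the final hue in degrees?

square ↓ −90°: 343 − 90 = 253°
triadic ↓ −120°: 253 − 120 = 133°
square ↑ +90°: 133 + 90 = 223°
split-comp 33° ↑ +213°: 223 + 213 = 436 → 436 − 360 = 76°

76°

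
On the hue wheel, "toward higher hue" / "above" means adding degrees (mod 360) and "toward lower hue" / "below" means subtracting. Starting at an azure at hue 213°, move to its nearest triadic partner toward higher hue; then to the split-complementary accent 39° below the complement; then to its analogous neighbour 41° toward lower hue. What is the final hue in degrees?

triadic ↑ +120°: 213 + 120 = 333°
split-comp 39° ↓ +141°: 333 + 141 = 474 → 474 − 360 = 114°
analog 41° ↓ −41°: 114 − 41 = 73°

73°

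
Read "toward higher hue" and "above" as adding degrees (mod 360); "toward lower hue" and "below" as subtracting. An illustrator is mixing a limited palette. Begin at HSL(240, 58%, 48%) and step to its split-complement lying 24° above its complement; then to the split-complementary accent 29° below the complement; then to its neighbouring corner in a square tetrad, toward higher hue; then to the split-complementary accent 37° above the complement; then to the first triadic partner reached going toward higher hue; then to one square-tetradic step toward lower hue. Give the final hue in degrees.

212°

240 + 204 = 444 → 444 − 360 = 84°   (split-comp 24° ↑)
84 + 151 = 235°   (split-comp 29° ↓)
235 + 90 = 325°   (square ↑)
325 + 217 = 542 → 542 − 360 = 182°   (split-comp 37° ↑)
182 + 120 = 302°   (triadic ↑)
302 − 90 = 212°   (square ↓)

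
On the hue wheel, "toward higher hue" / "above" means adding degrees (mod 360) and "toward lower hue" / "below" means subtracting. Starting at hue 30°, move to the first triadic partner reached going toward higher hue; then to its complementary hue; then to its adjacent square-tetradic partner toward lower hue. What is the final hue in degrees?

+120° (triadic ↑): 30 + 120 = 150°
+180° (complement): 150 + 180 = 330°
−90° (square ↓): 330 − 90 = 240°

240°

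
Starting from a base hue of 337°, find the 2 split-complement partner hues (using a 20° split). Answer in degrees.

Split-complementary hues sit 20° either side of the complement.
Complement of 337°: 337 + 180 = 517 → 517 − 360 = 157°
157 − 20 = 137°
157 + 20 = 177°

137° and 177°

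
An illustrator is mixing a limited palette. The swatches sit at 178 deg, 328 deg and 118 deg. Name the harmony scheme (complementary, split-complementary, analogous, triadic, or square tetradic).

Sort the hues: 118°, 178°, 328°.
Successive gaps around the wheel: 60°, 150°, 150°.
Two 150° gaps and one 60° gap — a base hue opposite a pair of accents 30° either side of its complement — is the split-complementary pattern.

split-complementary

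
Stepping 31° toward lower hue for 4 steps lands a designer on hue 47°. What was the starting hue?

4 steps of 31° (toward lower hue) give a net shift of −124°.
Start = end − shift: 47 + 124 = 171°

171°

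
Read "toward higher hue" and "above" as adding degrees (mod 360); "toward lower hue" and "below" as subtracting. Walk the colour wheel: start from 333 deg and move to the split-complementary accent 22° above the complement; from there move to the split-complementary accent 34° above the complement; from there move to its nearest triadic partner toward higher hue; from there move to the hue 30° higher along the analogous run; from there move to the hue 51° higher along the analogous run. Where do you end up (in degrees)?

+202° (split-comp 22° ↑): 333 + 202 = 535 → 535 − 360 = 175°
+214° (split-comp 34° ↑): 175 + 214 = 389 → 389 − 360 = 29°
+120° (triadic ↑): 29 + 120 = 149°
+30° (analog 30° ↑): 149 + 30 = 179°
+51° (analog 51° ↑): 179 + 51 = 230°

230°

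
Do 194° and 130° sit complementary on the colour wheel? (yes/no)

Angular distance: |194 − 130| = 64 = 64°.
Complementary requires 180°.

no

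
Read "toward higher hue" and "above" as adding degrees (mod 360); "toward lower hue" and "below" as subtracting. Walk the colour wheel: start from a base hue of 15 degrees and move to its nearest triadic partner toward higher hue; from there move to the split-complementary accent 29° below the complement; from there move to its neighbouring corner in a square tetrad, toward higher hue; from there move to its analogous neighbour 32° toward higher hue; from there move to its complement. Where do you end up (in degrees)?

228°

15 + 120 = 135°   (triadic ↑)
135 + 151 = 286°   (split-comp 29° ↓)
286 + 90 = 376 → 376 − 360 = 16°   (square ↑)
16 + 32 = 48°   (analog 32° ↑)
48 + 180 = 228°   (complement)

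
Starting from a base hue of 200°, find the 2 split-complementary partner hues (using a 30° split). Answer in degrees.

350° and 50°

Complement of 200°: 200 + 180 = 380 → 380 − 360 = 20°
20 − 30 = -10 → -10 + 360 = 350°
20 + 30 = 50°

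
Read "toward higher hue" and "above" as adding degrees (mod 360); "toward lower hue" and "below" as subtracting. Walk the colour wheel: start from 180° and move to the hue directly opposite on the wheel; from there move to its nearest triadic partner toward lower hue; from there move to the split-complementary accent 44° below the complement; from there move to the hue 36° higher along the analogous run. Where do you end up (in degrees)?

+180° (complement): 180 + 180 = 360 → 360 − 360 = 0°
−120° (triadic ↓): 0 − 120 = -120 → -120 + 360 = 240°
+136° (split-comp 44° ↓): 240 + 136 = 376 → 376 − 360 = 16°
+36° (analog 36° ↑): 16 + 36 = 52°

52°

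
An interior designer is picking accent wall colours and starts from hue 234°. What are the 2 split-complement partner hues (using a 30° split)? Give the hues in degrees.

Complement of 234°: 234 + 180 = 414 → 414 − 360 = 54°
54 − 30 = 24°
54 + 30 = 84°

24° and 84°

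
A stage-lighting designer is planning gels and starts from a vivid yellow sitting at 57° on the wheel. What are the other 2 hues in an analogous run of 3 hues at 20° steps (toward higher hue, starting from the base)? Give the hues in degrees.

Analogous hues sit every 20° along the wheel.
57 + 20 = 77°
57 + 40 = 97°

77° and 97°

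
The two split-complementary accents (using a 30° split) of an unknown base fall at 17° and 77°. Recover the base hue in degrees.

The accents sit 30° either side of the complement, so the complement is their short-arc midpoint on the wheel.
Short-arc midpoint of 17° and 77°: 47°.
Base is 180° from the complement: 47 − 180 = -133 → -133 + 360 = 227°

227°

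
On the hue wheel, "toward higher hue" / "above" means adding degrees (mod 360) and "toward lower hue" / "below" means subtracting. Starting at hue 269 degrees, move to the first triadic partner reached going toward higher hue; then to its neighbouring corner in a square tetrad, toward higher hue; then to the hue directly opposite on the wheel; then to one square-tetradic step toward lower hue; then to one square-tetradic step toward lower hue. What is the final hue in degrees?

119°

269 + 120 = 389 → 389 − 360 = 29°   (triadic ↑)
29 + 90 = 119°   (square ↑)
119 + 180 = 299°   (complement)
299 − 90 = 209°   (square ↓)
209 − 90 = 119°   (square ↓)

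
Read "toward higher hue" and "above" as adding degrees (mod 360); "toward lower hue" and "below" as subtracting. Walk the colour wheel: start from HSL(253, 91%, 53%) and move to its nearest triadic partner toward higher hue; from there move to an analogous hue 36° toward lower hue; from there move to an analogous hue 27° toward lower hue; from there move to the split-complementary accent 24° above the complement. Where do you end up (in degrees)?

+120° (triadic ↑): 253 + 120 = 373 → 373 − 360 = 13°
−36° (analog 36° ↓): 13 − 36 = -23 → -23 + 360 = 337°
−27° (analog 27° ↓): 337 − 27 = 310°
+204° (split-comp 24° ↑): 310 + 204 = 514 → 514 − 360 = 154°

154°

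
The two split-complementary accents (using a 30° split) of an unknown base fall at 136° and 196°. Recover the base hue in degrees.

346°

The accents sit 30° either side of the complement, so the complement is their short-arc midpoint on the wheel.
Short-arc midpoint of 136° and 196°: 166°.
Base is 180° from the complement: 166 − 180 = -14 → -14 + 360 = 346°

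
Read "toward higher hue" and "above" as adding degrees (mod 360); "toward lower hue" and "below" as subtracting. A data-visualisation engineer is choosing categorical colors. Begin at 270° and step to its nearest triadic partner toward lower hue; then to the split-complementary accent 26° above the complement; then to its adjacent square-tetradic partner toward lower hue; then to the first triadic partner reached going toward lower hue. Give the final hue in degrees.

−120° (triadic ↓): 270 − 120 = 150°
+206° (split-comp 26° ↑): 150 + 206 = 356°
−90° (square ↓): 356 − 90 = 266°
−120° (triadic ↓): 266 − 120 = 146°

146°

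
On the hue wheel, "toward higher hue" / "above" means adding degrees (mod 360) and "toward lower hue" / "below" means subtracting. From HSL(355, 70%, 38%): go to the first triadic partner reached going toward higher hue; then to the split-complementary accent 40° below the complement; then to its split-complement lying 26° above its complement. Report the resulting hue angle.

101°

triadic ↑ +120°: 355 + 120 = 475 → 475 − 360 = 115°
split-comp 40° ↓ +140°: 115 + 140 = 255°
split-comp 26° ↑ +206°: 255 + 206 = 461 → 461 − 360 = 101°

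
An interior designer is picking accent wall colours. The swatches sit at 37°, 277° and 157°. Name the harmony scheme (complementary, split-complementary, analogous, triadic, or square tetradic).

triadic

Sort the hues: 37°, 157°, 277°.
Successive gaps around the wheel: 120°, 120°, 120°.
Three hues equally spaced 120° apart form a triad.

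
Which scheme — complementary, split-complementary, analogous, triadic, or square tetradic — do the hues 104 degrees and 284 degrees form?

Sort the hues: 104°, 284°.
Successive gaps around the wheel: 180°, 180°.
Two hues 180° apart are complementary.

complementary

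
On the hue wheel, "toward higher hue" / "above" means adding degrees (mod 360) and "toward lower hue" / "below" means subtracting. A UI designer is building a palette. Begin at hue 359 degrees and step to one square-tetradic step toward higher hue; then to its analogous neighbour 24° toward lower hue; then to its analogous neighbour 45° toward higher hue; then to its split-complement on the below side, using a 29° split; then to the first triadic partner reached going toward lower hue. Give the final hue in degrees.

141°

+90° (square ↑): 359 + 90 = 449 → 449 − 360 = 89°
−24° (analog 24° ↓): 89 − 24 = 65°
+45° (analog 45° ↑): 65 + 45 = 110°
+151° (split-comp 29° ↓): 110 + 151 = 261°
−120° (triadic ↓): 261 − 120 = 141°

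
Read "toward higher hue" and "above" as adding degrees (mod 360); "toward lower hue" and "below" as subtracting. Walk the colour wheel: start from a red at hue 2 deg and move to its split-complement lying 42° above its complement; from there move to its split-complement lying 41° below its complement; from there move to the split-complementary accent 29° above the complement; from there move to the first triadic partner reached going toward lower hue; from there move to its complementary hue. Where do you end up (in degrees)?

split-comp 42° ↑ +222°: 2 + 222 = 224°
split-comp 41° ↓ +139°: 224 + 139 = 363 → 363 − 360 = 3°
split-comp 29° ↑ +209°: 3 + 209 = 212°
triadic ↓ −120°: 212 − 120 = 92°
complement +180°: 92 + 180 = 272°

272°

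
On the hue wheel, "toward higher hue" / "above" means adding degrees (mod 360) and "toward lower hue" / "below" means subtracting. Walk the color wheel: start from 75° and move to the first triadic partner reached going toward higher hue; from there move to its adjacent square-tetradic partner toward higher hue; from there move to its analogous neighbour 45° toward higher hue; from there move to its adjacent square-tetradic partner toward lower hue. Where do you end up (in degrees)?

240°

triadic ↑ +120°: 75 + 120 = 195°
square ↑ +90°: 195 + 90 = 285°
analog 45° ↑ +45°: 285 + 45 = 330°
square ↓ −90°: 330 − 90 = 240°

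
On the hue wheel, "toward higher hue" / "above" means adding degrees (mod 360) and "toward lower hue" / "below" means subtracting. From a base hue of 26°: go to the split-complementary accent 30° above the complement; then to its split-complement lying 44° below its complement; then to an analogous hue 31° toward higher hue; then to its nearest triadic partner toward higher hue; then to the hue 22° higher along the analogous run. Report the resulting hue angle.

+210° (split-comp 30° ↑): 26 + 210 = 236°
+136° (split-comp 44° ↓): 236 + 136 = 372 → 372 − 360 = 12°
+31° (analog 31° ↑): 12 + 31 = 43°
+120° (triadic ↑): 43 + 120 = 163°
+22° (analog 22° ↑): 163 + 22 = 185°

185°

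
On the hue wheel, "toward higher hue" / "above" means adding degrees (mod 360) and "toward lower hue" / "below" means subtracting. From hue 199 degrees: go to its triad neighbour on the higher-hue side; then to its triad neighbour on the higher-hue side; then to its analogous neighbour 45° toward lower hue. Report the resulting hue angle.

+120° (triadic ↑): 199 + 120 = 319°
+120° (triadic ↑): 319 + 120 = 439 → 439 − 360 = 79°
−45° (analog 45° ↓): 79 − 45 = 34°

34°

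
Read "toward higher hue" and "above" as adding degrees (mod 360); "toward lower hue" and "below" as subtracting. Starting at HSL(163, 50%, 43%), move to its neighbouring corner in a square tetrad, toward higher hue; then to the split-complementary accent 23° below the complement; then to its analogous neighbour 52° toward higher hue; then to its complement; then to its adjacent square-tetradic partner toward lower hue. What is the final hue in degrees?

192°

square ↑ +90°: 163 + 90 = 253°
split-comp 23° ↓ +157°: 253 + 157 = 410 → 410 − 360 = 50°
analog 52° ↑ +52°: 50 + 52 = 102°
complement +180°: 102 + 180 = 282°
square ↓ −90°: 282 − 90 = 192°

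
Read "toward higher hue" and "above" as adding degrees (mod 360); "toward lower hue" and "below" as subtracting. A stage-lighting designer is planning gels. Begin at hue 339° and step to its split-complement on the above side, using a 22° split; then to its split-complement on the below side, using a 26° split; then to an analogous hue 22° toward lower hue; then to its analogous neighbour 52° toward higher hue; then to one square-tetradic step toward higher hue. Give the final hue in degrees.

339 + 202 = 541 → 541 − 360 = 181°   (split-comp 22° ↑)
181 + 154 = 335°   (split-comp 26° ↓)
335 − 22 = 313°   (analog 22° ↓)
313 + 52 = 365 → 365 − 360 = 5°   (analog 52° ↑)
5 + 90 = 95°   (square ↑)

95°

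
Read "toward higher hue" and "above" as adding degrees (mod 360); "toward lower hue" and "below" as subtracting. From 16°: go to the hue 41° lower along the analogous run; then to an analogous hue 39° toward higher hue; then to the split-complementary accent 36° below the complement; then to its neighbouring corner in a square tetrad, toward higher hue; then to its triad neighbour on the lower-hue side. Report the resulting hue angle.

−41° (analog 41° ↓): 16 − 41 = -25 → -25 + 360 = 335°
+39° (analog 39° ↑): 335 + 39 = 374 → 374 − 360 = 14°
+144° (split-comp 36° ↓): 14 + 144 = 158°
+90° (square ↑): 158 + 90 = 248°
−120° (triadic ↓): 248 − 120 = 128°

128°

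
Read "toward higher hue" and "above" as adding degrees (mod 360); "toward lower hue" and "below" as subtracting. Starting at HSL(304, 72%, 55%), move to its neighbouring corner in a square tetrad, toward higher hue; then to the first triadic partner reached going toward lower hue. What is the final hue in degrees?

304 + 90 = 394 → 394 − 360 = 34°   (square ↑)
34 − 120 = -86 → -86 + 360 = 274°   (triadic ↓)

274°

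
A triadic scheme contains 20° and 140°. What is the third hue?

260°

A triad spaces three hues 120° apart.
The full set is {20°, 140°, 260°}.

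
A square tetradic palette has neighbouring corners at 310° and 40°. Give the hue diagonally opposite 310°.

A square tetradic scheme places four hues 90° apart; opposite corners are 180° apart.
310 + 180 = 490 → 490 − 360 = 130°

130°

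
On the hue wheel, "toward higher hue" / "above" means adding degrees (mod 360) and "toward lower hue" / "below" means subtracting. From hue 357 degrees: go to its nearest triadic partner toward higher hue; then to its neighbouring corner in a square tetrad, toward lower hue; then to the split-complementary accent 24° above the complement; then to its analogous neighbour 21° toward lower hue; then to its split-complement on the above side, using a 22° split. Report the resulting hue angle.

52°

357 + 120 = 477 → 477 − 360 = 117°   (triadic ↑)
117 − 90 = 27°   (square ↓)
27 + 204 = 231°   (split-comp 24° ↑)
231 − 21 = 210°   (analog 21° ↓)
210 + 202 = 412 → 412 − 360 = 52°   (split-comp 22° ↑)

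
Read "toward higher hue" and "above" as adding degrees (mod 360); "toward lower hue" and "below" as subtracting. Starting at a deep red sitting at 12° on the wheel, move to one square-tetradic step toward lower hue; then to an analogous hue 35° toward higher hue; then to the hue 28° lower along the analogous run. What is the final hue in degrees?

289°

12 − 90 = -78 → -78 + 360 = 282°   (square ↓)
282 + 35 = 317°   (analog 35° ↑)
317 − 28 = 289°   (analog 28° ↓)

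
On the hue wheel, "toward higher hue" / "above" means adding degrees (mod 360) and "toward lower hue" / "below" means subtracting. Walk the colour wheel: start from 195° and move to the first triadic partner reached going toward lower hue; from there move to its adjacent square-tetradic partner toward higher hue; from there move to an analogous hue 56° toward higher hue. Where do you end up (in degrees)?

221°

195 − 120 = 75°   (triadic ↓)
75 + 90 = 165°   (square ↑)
165 + 56 = 221°   (analog 56° ↑)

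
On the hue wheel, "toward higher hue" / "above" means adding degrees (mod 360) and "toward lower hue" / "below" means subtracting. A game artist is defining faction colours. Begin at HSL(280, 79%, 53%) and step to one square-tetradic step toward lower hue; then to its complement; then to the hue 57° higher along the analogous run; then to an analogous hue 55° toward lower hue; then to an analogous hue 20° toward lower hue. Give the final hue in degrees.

352°

−90° (square ↓): 280 − 90 = 190°
+180° (complement): 190 + 180 = 370 → 370 − 360 = 10°
+57° (analog 57° ↑): 10 + 57 = 67°
−55° (analog 55° ↓): 67 − 55 = 12°
−20° (analog 20° ↓): 12 − 20 = -8 → -8 + 360 = 352°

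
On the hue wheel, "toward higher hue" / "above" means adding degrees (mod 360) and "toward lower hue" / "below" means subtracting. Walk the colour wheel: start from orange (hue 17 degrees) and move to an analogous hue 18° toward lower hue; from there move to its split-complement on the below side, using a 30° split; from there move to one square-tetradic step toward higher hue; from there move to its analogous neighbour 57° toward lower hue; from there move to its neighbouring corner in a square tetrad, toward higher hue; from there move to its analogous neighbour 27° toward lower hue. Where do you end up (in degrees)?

−18° (analog 18° ↓): 17 − 18 = -1 → -1 + 360 = 359°
+150° (split-comp 30° ↓): 359 + 150 = 509 → 509 − 360 = 149°
+90° (square ↑): 149 + 90 = 239°
−57° (analog 57° ↓): 239 − 57 = 182°
+90° (square ↑): 182 + 90 = 272°
−27° (analog 27° ↓): 272 − 27 = 245°

245°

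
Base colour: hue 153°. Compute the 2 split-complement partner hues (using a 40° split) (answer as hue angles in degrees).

293° and 13°

Complement of 153°: 153 + 180 = 333°
333 − 40 = 293°
333 + 40 = 373 → 373 − 360 = 13°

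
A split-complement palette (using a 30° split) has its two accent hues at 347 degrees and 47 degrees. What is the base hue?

197°

The accents sit 30° either side of the complement, so the complement is their short-arc midpoint on the wheel.
Short-arc midpoint of 347° and 47°: 17°.
Base is 180° from the complement: 17 − 180 = -163 → -163 + 360 = 197°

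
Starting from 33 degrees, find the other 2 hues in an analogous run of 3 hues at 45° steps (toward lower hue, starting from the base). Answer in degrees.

Analogous hues sit every 45° along the wheel.
33 − 45 = -12 → -12 + 360 = 348°
33 − 90 = -57 → -57 + 360 = 303°

348° and 303°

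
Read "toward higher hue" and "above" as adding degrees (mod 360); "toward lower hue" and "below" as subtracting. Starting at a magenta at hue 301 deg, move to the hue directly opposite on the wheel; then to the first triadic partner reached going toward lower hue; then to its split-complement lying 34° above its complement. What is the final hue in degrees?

215°

301 + 180 = 481 → 481 − 360 = 121°   (complement)
121 − 120 = 1°   (triadic ↓)
1 + 214 = 215°   (split-comp 34° ↑)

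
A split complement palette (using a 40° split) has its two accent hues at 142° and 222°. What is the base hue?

2°

The accents sit 40° either side of the complement, so the complement is their short-arc midpoint on the wheel.
Short-arc midpoint of 142° and 222°: 182°.
Base is 180° from the complement: 182 − 180 = 2°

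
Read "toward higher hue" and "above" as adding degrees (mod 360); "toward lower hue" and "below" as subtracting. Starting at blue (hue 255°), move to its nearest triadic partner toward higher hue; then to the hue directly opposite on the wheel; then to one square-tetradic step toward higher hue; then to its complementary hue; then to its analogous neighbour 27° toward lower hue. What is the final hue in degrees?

78°

triadic ↑ +120°: 255 + 120 = 375 → 375 − 360 = 15°
complement +180°: 15 + 180 = 195°
square ↑ +90°: 195 + 90 = 285°
complement +180°: 285 + 180 = 465 → 465 − 360 = 105°
analog 27° ↓ −27°: 105 − 27 = 78°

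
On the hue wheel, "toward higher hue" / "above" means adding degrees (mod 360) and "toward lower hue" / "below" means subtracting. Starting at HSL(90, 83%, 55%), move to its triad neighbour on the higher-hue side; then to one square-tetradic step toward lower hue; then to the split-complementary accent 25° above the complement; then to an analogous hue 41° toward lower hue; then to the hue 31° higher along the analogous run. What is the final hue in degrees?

triadic ↑ +120°: 90 + 120 = 210°
square ↓ −90°: 210 − 90 = 120°
split-comp 25° ↑ +205°: 120 + 205 = 325°
analog 41° ↓ −41°: 325 − 41 = 284°
analog 31° ↑ +31°: 284 + 31 = 315°

315°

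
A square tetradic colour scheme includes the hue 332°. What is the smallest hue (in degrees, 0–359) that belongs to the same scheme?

62°

A square tetradic scheme places four hues every 90°.
The full set through 332° is {62°, 152°, 242°, 332°}.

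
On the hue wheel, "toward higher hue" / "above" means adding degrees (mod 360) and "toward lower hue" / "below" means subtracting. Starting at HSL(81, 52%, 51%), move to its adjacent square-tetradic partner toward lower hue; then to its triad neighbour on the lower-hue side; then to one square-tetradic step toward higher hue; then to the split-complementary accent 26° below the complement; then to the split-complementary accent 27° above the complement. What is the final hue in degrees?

81 − 90 = -9 → -9 + 360 = 351°   (square ↓)
351 − 120 = 231°   (triadic ↓)
231 + 90 = 321°   (square ↑)
321 + 154 = 475 → 475 − 360 = 115°   (split-comp 26° ↓)
115 + 207 = 322°   (split-comp 27° ↑)

322°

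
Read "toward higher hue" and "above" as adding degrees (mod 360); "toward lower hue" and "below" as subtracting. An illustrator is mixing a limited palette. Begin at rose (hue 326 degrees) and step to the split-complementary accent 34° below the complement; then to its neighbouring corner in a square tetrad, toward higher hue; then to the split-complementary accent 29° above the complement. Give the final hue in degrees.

split-comp 34° ↓ +146°: 326 + 146 = 472 → 472 − 360 = 112°
square ↑ +90°: 112 + 90 = 202°
split-comp 29° ↑ +209°: 202 + 209 = 411 → 411 − 360 = 51°

51°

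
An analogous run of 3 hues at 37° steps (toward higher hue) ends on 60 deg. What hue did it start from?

2 steps of 37° (toward higher hue) give a net shift of +74°.
Start = end − shift: 60 − 74 = -14 → -14 + 360 = 346°

346°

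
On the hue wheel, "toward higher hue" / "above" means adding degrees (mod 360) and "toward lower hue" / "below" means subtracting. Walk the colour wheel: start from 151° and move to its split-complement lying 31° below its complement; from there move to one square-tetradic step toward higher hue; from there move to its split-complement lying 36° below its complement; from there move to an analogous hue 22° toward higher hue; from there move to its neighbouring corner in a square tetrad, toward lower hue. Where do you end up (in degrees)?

106°

+149° (split-comp 31° ↓): 151 + 149 = 300°
+90° (square ↑): 300 + 90 = 390 → 390 − 360 = 30°
+144° (split-comp 36° ↓): 30 + 144 = 174°
+22° (analog 22° ↑): 174 + 22 = 196°
−90° (square ↓): 196 − 90 = 106°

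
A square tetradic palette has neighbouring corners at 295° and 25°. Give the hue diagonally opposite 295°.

A square tetradic scheme places four hues 90° apart; opposite corners are 180° apart.
295 + 180 = 475 → 475 − 360 = 115°

115°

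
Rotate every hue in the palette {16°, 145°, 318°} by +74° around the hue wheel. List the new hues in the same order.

90°, 219°, 32°

16 + 74 = 90°
145 + 74 = 219°
318 + 74 = 392 → 392 − 360 = 32°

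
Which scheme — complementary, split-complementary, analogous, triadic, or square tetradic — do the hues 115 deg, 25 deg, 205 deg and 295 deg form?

Sort the hues: 25°, 115°, 205°, 295°.
Successive gaps around the wheel: 90°, 90°, 90°, 90°.
Four hues every 90° form a square tetradic scheme.

square tetradic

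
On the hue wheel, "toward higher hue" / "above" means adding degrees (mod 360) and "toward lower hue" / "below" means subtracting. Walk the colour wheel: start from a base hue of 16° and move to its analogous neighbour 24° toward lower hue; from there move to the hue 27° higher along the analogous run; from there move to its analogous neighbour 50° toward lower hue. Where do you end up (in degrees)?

329°

16 − 24 = -8 → -8 + 360 = 352°   (analog 24° ↓)
352 + 27 = 379 → 379 − 360 = 19°   (analog 27° ↑)
19 − 50 = -31 → -31 + 360 = 329°   (analog 50° ↓)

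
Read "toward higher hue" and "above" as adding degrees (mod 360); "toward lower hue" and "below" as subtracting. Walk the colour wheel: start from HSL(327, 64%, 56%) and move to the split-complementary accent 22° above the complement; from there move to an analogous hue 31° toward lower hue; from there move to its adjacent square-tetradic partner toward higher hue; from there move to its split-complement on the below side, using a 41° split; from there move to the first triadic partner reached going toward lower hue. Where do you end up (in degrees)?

327 + 202 = 529 → 529 − 360 = 169°   (split-comp 22° ↑)
169 − 31 = 138°   (analog 31° ↓)
138 + 90 = 228°   (square ↑)
228 + 139 = 367 → 367 − 360 = 7°   (split-comp 41° ↓)
7 − 120 = -113 → -113 + 360 = 247°   (triadic ↓)

247°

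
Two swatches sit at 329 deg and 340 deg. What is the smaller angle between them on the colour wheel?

11°

|329 − 340| = 11.
11 ≤ 180, so the shorter arc is 11°.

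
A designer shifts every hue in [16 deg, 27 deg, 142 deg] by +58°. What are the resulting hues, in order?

16 + 58 = 74°
27 + 58 = 85°
142 + 58 = 200°

74°, 85°, 200°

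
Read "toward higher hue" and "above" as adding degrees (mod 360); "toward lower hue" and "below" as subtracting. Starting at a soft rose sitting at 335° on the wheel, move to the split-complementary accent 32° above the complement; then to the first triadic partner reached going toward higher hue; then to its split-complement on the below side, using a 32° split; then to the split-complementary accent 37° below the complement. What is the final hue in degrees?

238°

+212° (split-comp 32° ↑): 335 + 212 = 547 → 547 − 360 = 187°
+120° (triadic ↑): 187 + 120 = 307°
+148° (split-comp 32° ↓): 307 + 148 = 455 → 455 − 360 = 95°
+143° (split-comp 37° ↓): 95 + 143 = 238°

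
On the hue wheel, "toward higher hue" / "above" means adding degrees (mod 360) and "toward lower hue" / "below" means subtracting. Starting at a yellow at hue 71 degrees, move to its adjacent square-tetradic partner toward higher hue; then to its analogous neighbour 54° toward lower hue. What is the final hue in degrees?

107°

71 + 90 = 161°   (square ↑)
161 − 54 = 107°   (analog 54° ↓)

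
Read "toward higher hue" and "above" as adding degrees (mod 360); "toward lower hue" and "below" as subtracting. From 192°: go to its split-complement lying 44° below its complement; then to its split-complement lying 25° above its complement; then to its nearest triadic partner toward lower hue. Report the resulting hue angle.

+136° (split-comp 44° ↓): 192 + 136 = 328°
+205° (split-comp 25° ↑): 328 + 205 = 533 → 533 − 360 = 173°
−120° (triadic ↓): 173 − 120 = 53°

53°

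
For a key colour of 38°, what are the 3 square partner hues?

38 + 90 = 128°
38 + 180 = 218°
38 + 270 = 308°

128°, 218°, 308°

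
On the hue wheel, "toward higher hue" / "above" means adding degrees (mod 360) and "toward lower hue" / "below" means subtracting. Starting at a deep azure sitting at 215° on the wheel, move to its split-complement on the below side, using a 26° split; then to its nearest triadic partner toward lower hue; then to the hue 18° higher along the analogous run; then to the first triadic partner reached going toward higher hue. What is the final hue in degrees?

27°

split-comp 26° ↓ +154°: 215 + 154 = 369 → 369 − 360 = 9°
triadic ↓ −120°: 9 − 120 = -111 → -111 + 360 = 249°
analog 18° ↑ +18°: 249 + 18 = 267°
triadic ↑ +120°: 267 + 120 = 387 → 387 − 360 = 27°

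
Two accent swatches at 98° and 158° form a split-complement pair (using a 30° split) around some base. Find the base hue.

308°

The accents sit 30° either side of the complement, so the complement is their short-arc midpoint on the wheel.
Short-arc midpoint of 98° and 158°: 128°.
Base is 180° from the complement: 128 − 180 = -52 → -52 + 360 = 308°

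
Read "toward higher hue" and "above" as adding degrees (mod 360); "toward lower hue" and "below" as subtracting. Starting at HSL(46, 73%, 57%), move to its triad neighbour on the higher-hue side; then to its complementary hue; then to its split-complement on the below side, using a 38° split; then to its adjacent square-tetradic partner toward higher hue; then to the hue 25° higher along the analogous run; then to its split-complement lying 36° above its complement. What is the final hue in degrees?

99°

triadic ↑ +120°: 46 + 120 = 166°
complement +180°: 166 + 180 = 346°
split-comp 38° ↓ +142°: 346 + 142 = 488 → 488 − 360 = 128°
square ↑ +90°: 128 + 90 = 218°
analog 25° ↑ +25°: 218 + 25 = 243°
split-comp 36° ↑ +216°: 243 + 216 = 459 → 459 − 360 = 99°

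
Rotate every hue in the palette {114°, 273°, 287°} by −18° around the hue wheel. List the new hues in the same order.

114 − 18 = 96°
273 − 18 = 255°
287 − 18 = 269°

96°, 255°, 269°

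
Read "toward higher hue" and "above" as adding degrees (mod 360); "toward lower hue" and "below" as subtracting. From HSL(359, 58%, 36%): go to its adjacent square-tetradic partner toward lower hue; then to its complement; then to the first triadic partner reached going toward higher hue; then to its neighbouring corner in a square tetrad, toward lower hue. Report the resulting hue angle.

−90° (square ↓): 359 − 90 = 269°
+180° (complement): 269 + 180 = 449 → 449 − 360 = 89°
+120° (triadic ↑): 89 + 120 = 209°
−90° (square ↓): 209 − 90 = 119°

119°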